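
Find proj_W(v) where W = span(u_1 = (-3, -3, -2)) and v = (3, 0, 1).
proj_W(v) = (3/2, 3/2, 1)

Set up U = [u_1 | ... | u_1] ∈ R^(3×1). The projector onto W = col(U) is P = U (U^T U)^(-1) U^T.
Compute U^T U =
  [22],
and U^T v = (-11).
Solve U^T U · c = U^T v for the coefficients: c = (-1/2). The projection is proj_W(v) = U c.
Check: (v - proj_W(v)) · u_1 = 0  (should be 0).
Result: proj_W(v) = (3/2, 3/2, 1).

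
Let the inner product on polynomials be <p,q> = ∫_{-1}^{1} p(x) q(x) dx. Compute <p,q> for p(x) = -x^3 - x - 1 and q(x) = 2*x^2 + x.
<p,q> = -12/5

Expand the product: p(x)·q(x) = -2*x^5 - x^4 - 2*x^3 - 3*x^2 - x.
∫_{-1}^{1} of each monomial x^k gives [2/(k+1) if k even, 0 if k odd]. Integrating term-by-term (or equivalently evaluating the antiderivative F(x) = -x^6/3 - x^5/5 - x^4/2 - x^3 - x^2/2 at the endpoints):
  F(1) − F(−1) = -38/15 − (-2/15) = -12/5.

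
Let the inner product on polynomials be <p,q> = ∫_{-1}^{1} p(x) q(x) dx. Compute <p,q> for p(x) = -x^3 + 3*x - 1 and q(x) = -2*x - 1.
<p,q> = -6/5

Expand the product: p(x)·q(x) = 2*x^4 + x^3 - 6*x^2 - x + 1.
∫_{-1}^{1} of each monomial x^k gives [2/(k+1) if k even, 0 if k odd]. Integrating term-by-term (or equivalently evaluating the antiderivative F(x) = 2*x^5/5 + x^4/4 - 2*x^3 - x^2/2 + x at the endpoints):
  F(1) − F(−1) = -17/20 − (7/20) = -6/5.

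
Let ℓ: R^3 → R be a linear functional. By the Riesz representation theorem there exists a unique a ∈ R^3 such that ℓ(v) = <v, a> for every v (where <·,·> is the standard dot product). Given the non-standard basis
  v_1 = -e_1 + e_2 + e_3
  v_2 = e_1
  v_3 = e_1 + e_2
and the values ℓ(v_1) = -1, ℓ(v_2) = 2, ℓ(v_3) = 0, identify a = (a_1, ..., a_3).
a = (2, -2, 3)

Write a = (a_1, ..., a_3) in the standard basis. For each basis vector v_i, ℓ(v_i) = <v_i, a> is a linear equation in the a_j's. Collect the n equations into a matrix system V a = ℓ, where row i of V is v_i (expressed in the standard basis). Since V is invertible (lower-triangular with 1s on the diagonal, up to permutation), solve by back-substitution:
  V =
[[-1, 1, 1],
 [1, 0, 0],
 [1, 1, 0]]
  V a = (-1, 2, 0)
Solving gives a = (2, -2, 3).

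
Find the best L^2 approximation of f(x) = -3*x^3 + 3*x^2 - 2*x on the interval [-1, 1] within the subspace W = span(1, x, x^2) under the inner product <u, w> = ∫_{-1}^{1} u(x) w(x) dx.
g(x) = 3*x^2 - 19*x/5

The best approximation g ∈ W is the orthogonal projection of f onto W. Writing g = a_0 + a_1 x + a_2 x^2, the coefficients solve the normal equations G · a = b where
  G_{ij} = <φ_i, φ_j> and b_i = <f, φ_i>, with φ_0 = 1, φ_1 = x, φ_2 = x^2.
G =
  [2, 0, 2/3]
  [0, 2/3, 0]
  [2/3, 0, 2/5],
b = (2, -38/15, 6/5).
Solving gives a_0 = 0, a_1 = -19/5, a_2 = 3, so
  g(x) = 3*x^2 - 19*x/5.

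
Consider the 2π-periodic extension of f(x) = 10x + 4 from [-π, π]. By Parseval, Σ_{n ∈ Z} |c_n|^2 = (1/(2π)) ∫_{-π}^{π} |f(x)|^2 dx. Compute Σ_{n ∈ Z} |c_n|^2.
Σ |c_n|^2 = 100π^2/3 + 16

Expand and integrate term by term over [-π, π]:
  ∫ (10x)^2 dx = 100·(2π^3/3); ∫ 2·10·(4)·x dx = 0 (odd integrand); ∫ 4^2 dx = 16·2π.
So (1/(2π)) ∫_{-π}^{π} (10x + 4)^2 dx = 100π^2/3 + 16 = 100π^2/3 + 16.
Parseval ⇒ Σ |c_n|^2 = 100π^2/3 + 16.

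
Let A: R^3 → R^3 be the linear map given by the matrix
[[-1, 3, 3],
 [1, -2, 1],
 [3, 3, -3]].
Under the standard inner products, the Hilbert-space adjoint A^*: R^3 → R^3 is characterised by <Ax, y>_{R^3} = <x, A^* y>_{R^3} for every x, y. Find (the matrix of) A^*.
A^* = A^T =
[[-1, 1, 3],
 [3, -2, 3],
 [3, 1, -3]]

For real matrices with standard dot products, the defining identity <Ax, y> = <x, A^* y> gives (Ax)^T y = x^T (A^*) y, i.e. x^T A^T y = x^T (A^*) y. Since this holds for all x, y, we must have A^* = A^T. Therefore
A^* =
[[-1, 1, 3],
 [3, -2, 3],
 [3, 1, -3]].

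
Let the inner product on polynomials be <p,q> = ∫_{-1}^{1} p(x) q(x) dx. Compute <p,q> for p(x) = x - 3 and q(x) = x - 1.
<p,q> = 20/3

Expand the product: p(x)·q(x) = x^2 - 4*x + 3.
∫_{-1}^{1} of each monomial x^k gives [2/(k+1) if k even, 0 if k odd]. Integrating term-by-term (or equivalently evaluating the antiderivative F(x) = x^3/3 - 2*x^2 + 3*x at the endpoints):
  F(1) − F(−1) = 4/3 − (-16/3) = 20/3.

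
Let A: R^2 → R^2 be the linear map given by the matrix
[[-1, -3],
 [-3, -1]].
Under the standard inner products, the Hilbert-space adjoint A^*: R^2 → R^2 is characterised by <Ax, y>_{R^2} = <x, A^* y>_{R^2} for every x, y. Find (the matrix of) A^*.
A^* = A^T =
[[-1, -3],
 [-3, -1]]

For real matrices with standard dot products, the defining identity <Ax, y> = <x, A^* y> gives (Ax)^T y = x^T (A^*) y, i.e. x^T A^T y = x^T (A^*) y. Since this holds for all x, y, we must have A^* = A^T. Therefore
A^* =
[[-1, -3],
 [-3, -1]].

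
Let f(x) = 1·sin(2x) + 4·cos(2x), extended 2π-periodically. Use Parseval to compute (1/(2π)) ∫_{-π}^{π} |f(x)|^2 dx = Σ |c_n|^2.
Σ |c_n|^2 = 17/2

Expand |f|^2 and use orthogonality of {sin(nx), cos(mx)} on [-π, π]:
  ∫_{-π}^{π} sin(nx)^2 dx = π, ∫ cos(mx)^2 dx = π, and cross terms integrate to 0.
So ∫_{-π}^{π} f(x)^2 dx = 1^2 · π + 4^2 · π = (1 + 16)π.
Divide by 2π: (1 + 16)/2 = 17/2.
By Parseval, this equals Σ |c_n|^2.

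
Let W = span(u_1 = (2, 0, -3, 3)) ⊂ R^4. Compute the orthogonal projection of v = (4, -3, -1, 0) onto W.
proj_W(v) = (1, 0, -3/2, 3/2)

Set up U = [u_1 | ... | u_1] ∈ R^(4×1). The projector onto W = col(U) is P = U (U^T U)^(-1) U^T.
Compute U^T U =
  [22],
and U^T v = (11).
Solve U^T U · c = U^T v for the coefficients: c = (1/2). The projection is proj_W(v) = U c.
Check: (v - proj_W(v)) · u_1 = 0  (should be 0).
Result: proj_W(v) = (1, 0, -3/2, 3/2).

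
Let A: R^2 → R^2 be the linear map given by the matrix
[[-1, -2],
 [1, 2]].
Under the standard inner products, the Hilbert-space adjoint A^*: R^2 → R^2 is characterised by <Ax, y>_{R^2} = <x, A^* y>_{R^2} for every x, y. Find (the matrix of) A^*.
A^* = A^T =
[[-1, 1],
 [-2, 2]]

For real matrices with standard dot products, the defining identity <Ax, y> = <x, A^* y> gives (Ax)^T y = x^T (A^*) y, i.e. x^T A^T y = x^T (A^*) y. Since this holds for all x, y, we must have A^* = A^T. Therefore
A^* =
[[-1, 1],
 [-2, 2]].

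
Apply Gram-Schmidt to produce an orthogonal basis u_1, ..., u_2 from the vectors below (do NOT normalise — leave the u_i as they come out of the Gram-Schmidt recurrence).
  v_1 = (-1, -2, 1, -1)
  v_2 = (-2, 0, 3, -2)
Orthogonal basis:
  u_1 = (-1, -2, 1, -1)
  u_2 = (-1, 2, 2, -1)

Apply the Gram-Schmidt recurrence
  u_1 = v_1
  u_i = v_i − Σ_{j<i} ((v_i · u_j) / (u_j · u_j)) · u_j.

Step by step this gives:
  u_1 = (-1, -2, 1, -1)
  u_2 = (-1, 2, 2, -1)

Orthogonality check:
  u_2 · u_1 = 0 (should be 0)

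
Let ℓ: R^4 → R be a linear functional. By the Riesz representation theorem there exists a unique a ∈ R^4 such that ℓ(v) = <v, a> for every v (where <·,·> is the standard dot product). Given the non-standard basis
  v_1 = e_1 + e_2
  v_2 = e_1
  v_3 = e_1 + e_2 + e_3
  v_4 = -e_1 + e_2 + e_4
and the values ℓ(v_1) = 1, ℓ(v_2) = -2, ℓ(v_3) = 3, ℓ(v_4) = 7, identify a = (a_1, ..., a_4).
a = (-2, 3, 2, 2)

Write a = (a_1, ..., a_4) in the standard basis. For each basis vector v_i, ℓ(v_i) = <v_i, a> is a linear equation in the a_j's. Collect the n equations into a matrix system V a = ℓ, where row i of V is v_i (expressed in the standard basis). Since V is invertible (lower-triangular with 1s on the diagonal, up to permutation), solve by back-substitution:
  V =
[[1, 1, 0, 0],
 [1, 0, 0, 0],
 [1, 1, 1, 0],
 [-1, 1, 0, 1]]
  V a = (1, -2, 3, 7)
Solving gives a = (-2, 3, 2, 2).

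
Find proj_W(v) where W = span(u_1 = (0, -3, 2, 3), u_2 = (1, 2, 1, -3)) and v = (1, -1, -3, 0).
proj_W(v) = (-127/161, 37/161, -321/161, 90/161)

Set up U = [u_1 | ... | u_2] ∈ R^(4×2). The projector onto W = col(U) is P = U (U^T U)^(-1) U^T.
Compute U^T U =
  [22, -13]
  [-13, 15],
and U^T v = (-3, -4).
Solve U^T U · c = U^T v for the coefficients: c = (-97/161, -127/161). The projection is proj_W(v) = U c.
Check: (v - proj_W(v)) · u_1 = 0  (should be 0).
Check: (v - proj_W(v)) · u_2 = 0  (should be 0).
Result: proj_W(v) = (-127/161, 37/161, -321/161, 90/161).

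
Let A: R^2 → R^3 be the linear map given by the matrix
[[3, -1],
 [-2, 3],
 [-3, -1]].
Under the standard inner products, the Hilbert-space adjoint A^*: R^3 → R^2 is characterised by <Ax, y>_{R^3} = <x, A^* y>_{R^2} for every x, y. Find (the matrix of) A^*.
A^* = A^T =
[[3, -2, -3],
 [-1, 3, -1]]

For real matrices with standard dot products, the defining identity <Ax, y> = <x, A^* y> gives (Ax)^T y = x^T (A^*) y, i.e. x^T A^T y = x^T (A^*) y. Since this holds for all x, y, we must have A^* = A^T. Therefore
A^* =
[[3, -2, -3],
 [-1, 3, -1]].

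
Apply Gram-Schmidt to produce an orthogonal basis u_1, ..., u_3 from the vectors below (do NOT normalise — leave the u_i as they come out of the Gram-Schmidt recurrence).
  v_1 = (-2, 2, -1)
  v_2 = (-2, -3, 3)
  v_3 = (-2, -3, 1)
Orthogonal basis:
  u_1 = (-2, 2, -1)
  u_2 = (-28/9, -17/9, 22/9)
  u_3 = (-60/173, -160/173, -200/173)

Apply the Gram-Schmidt recurrence
  u_1 = v_1
  u_i = v_i − Σ_{j<i} ((v_i · u_j) / (u_j · u_j)) · u_j.

Step by step this gives:
  u_1 = (-2, 2, -1)
  u_2 = (-28/9, -17/9, 22/9)
  u_3 = (-60/173, -160/173, -200/173)

Orthogonality check:
  u_2 · u_1 = 0 (should be 0)
  u_3 · u_1 = 0 (should be 0)
  u_3 · u_2 = 0 (should be 0)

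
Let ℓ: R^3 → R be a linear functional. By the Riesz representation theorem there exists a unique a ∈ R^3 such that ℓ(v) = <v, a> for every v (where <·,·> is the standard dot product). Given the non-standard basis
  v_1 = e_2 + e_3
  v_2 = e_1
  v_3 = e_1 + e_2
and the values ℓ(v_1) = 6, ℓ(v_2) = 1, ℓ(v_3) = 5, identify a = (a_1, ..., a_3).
a = (1, 4, 2)

Write a = (a_1, ..., a_3) in the standard basis. For each basis vector v_i, ℓ(v_i) = <v_i, a> is a linear equation in the a_j's. Collect the n equations into a matrix system V a = ℓ, where row i of V is v_i (expressed in the standard basis). Since V is invertible (lower-triangular with 1s on the diagonal, up to permutation), solve by back-substitution:
  V =
[[0, 1, 1],
 [1, 0, 0],
 [1, 1, 0]]
  V a = (6, 1, 5)
Solving gives a = (1, 4, 2).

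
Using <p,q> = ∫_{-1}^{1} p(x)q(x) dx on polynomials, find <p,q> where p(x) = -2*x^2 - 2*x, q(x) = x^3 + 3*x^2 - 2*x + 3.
<p,q> = -68/15

Expand the product: p(x)·q(x) = -2*x^5 - 8*x^4 - 2*x^3 - 2*x^2 - 6*x.
∫_{-1}^{1} of each monomial x^k gives [2/(k+1) if k even, 0 if k odd]. Integrating term-by-term (or equivalently evaluating the antiderivative F(x) = -x^6/3 - 8*x^5/5 - x^4/2 - 2*x^3/3 - 3*x^2 at the endpoints):
  F(1) − F(−1) = -61/10 − (-47/30) = -68/15.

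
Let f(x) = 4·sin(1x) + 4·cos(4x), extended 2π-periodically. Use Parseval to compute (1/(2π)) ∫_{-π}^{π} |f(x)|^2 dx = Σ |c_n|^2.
Σ |c_n|^2 = 16

Expand |f|^2 and use orthogonality of {sin(nx), cos(mx)} on [-π, π]:
  ∫_{-π}^{π} sin(nx)^2 dx = π, ∫ cos(mx)^2 dx = π, and cross terms integrate to 0.
So ∫_{-π}^{π} f(x)^2 dx = 4^2 · π + 4^2 · π = (16 + 16)π.
Divide by 2π: (16 + 16)/2 = 16.
By Parseval, this equals Σ |c_n|^2.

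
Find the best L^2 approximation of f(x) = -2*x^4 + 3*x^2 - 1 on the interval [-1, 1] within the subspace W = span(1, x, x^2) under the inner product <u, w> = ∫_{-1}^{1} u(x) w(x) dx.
g(x) = 9*x^2/7 - 29/35

The best approximation g ∈ W is the orthogonal projection of f onto W. Writing g = a_0 + a_1 x + a_2 x^2, the coefficients solve the normal equations G · a = b where
  G_{ij} = <φ_i, φ_j> and b_i = <f, φ_i>, with φ_0 = 1, φ_1 = x, φ_2 = x^2.
G =
  [2, 0, 2/3]
  [0, 2/3, 0]
  [2/3, 0, 2/5],
b = (-4/5, 0, -4/105).
Solving gives a_0 = -29/35, a_1 = 0, a_2 = 9/7, so
  g(x) = 9*x^2/7 - 29/35.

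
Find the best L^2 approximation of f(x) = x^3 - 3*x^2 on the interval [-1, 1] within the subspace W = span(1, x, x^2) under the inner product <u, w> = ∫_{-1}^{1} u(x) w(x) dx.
g(x) = -3*x^2 + 3*x/5

The best approximation g ∈ W is the orthogonal projection of f onto W. Writing g = a_0 + a_1 x + a_2 x^2, the coefficients solve the normal equations G · a = b where
  G_{ij} = <φ_i, φ_j> and b_i = <f, φ_i>, with φ_0 = 1, φ_1 = x, φ_2 = x^2.
G =
  [2, 0, 2/3]
  [0, 2/3, 0]
  [2/3, 0, 2/5],
b = (-2, 2/5, -6/5).
Solving gives a_0 = 0, a_1 = 3/5, a_2 = -3, so
  g(x) = -3*x^2 + 3*x/5.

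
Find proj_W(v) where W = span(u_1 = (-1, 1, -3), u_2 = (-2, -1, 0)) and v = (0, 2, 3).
proj_W(v) = (7/6, -1/3, 11/6)

Set up U = [u_1 | ... | u_2] ∈ R^(3×2). The projector onto W = col(U) is P = U (U^T U)^(-1) U^T.
Compute U^T U =
  [11, 1]
  [1, 5],
and U^T v = (-7, -2).
Solve U^T U · c = U^T v for the coefficients: c = (-11/18, -5/18). The projection is proj_W(v) = U c.
Check: (v - proj_W(v)) · u_1 = 0  (should be 0).
Check: (v - proj_W(v)) · u_2 = 0  (should be 0).
Result: proj_W(v) = (7/6, -1/3, 11/6).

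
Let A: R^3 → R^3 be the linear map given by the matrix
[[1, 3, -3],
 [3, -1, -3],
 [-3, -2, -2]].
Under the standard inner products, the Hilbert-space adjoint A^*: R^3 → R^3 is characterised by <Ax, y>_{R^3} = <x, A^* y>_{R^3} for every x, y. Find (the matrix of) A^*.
A^* = A^T =
[[1, 3, -3],
 [3, -1, -2],
 [-3, -3, -2]]

For real matrices with standard dot products, the defining identity <Ax, y> = <x, A^* y> gives (Ax)^T y = x^T (A^*) y, i.e. x^T A^T y = x^T (A^*) y. Since this holds for all x, y, we must have A^* = A^T. Therefore
A^* =
[[1, 3, -3],
 [3, -1, -2],
 [-3, -3, -2]].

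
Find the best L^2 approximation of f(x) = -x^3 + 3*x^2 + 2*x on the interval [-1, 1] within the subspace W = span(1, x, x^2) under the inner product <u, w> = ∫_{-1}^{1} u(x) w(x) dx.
g(x) = 3*x^2 + 7*x/5

The best approximation g ∈ W is the orthogonal projection of f onto W. Writing g = a_0 + a_1 x + a_2 x^2, the coefficients solve the normal equations G · a = b where
  G_{ij} = <φ_i, φ_j> and b_i = <f, φ_i>, with φ_0 = 1, φ_1 = x, φ_2 = x^2.
G =
  [2, 0, 2/3]
  [0, 2/3, 0]
  [2/3, 0, 2/5],
b = (2, 14/15, 6/5).
Solving gives a_0 = 0, a_1 = 7/5, a_2 = 3, so
  g(x) = 3*x^2 + 7*x/5.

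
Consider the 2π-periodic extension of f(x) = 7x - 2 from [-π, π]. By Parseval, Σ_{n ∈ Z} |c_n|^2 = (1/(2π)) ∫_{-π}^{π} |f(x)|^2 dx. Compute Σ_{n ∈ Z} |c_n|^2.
Σ |c_n|^2 = 49π^2/3 + 4

Expand and integrate term by term over [-π, π]:
  ∫ (7x)^2 dx = 49·(2π^3/3); ∫ 2·7·(-2)·x dx = 0 (odd integrand); ∫ (-2)^2 dx = 4·2π.
So (1/(2π)) ∫_{-π}^{π} (7x - 2)^2 dx = 49π^2/3 + 4 = 49π^2/3 + 4.
Parseval ⇒ Σ |c_n|^2 = 49π^2/3 + 4.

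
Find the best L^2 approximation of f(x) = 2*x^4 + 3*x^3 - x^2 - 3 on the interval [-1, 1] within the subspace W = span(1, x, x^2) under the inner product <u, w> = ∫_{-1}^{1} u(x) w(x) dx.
g(x) = 5*x^2/7 + 9*x/5 - 111/35

The best approximation g ∈ W is the orthogonal projection of f onto W. Writing g = a_0 + a_1 x + a_2 x^2, the coefficients solve the normal equations G · a = b where
  G_{ij} = <φ_i, φ_j> and b_i = <f, φ_i>, with φ_0 = 1, φ_1 = x, φ_2 = x^2.
G =
  [2, 0, 2/3]
  [0, 2/3, 0]
  [2/3, 0, 2/5],
b = (-88/15, 6/5, -64/35).
Solving gives a_0 = -111/35, a_1 = 9/5, a_2 = 5/7, so
  g(x) = 5*x^2/7 + 9*x/5 - 111/35.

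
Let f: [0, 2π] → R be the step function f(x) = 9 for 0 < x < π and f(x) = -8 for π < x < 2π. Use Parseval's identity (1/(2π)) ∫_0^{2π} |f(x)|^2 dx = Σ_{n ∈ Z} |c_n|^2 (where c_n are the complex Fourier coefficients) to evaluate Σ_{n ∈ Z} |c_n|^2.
Σ |c_n|^2 = 145/2

Parseval equates the L^2 energy of f (normalised by 1/(2π)) with the ℓ^2 sum of its Fourier coefficients: (1/(2π)) ∫_0^{2π} |f|^2 = Σ |c_n|^2.
Compute the left side: (1/(2π)) [∫_0^π 9^2 dx + ∫_π^{2π} (-8)^2 dx] = (1/(2π)) · (81π + 64π) = (81 + 64)/2 = 145/2.
So Σ_{n ∈ Z} |c_n|^2 = 145/2.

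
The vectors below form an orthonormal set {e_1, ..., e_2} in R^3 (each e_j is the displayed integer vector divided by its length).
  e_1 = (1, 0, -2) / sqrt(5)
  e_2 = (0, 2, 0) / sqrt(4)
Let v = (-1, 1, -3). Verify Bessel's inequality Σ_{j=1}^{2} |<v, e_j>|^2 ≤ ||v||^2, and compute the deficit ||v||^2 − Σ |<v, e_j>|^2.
Σ |<v, e_j>|^2 = 6; ||v||^2 = 11; deficit = 5

Write each e_j = u_j / sqrt(<u_j, u_j>) where u_j is the displayed integer vector. Then <v, e_j> = <v, u_j> / sqrt(<u_j, u_j>), so |<v, e_j>|^2 = <v, u_j>^2 / <u_j, u_j>.
Coefficients: <v, e_1> = 5/sqrt(5), <v, e_2> = 2/sqrt(4).
Square and sum: Σ |<v, e_j>|^2 = 6.
Compute ||v||^2 = v·v = 11.
Deficit = 11 − 6 = 5 ≥ 0, confirming Bessel's inequality. (The deficit equals ||v − Σ <v,e_j> e_j||^2, the squared distance from v to span{e_j}.)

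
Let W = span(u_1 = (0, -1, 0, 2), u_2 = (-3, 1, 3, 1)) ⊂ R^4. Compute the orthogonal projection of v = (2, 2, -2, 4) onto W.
proj_W(v) = (12/11, -18/11, -12/11, 24/11)

Set up U = [u_1 | ... | u_2] ∈ R^(4×2). The projector onto W = col(U) is P = U (U^T U)^(-1) U^T.
Compute U^T U =
  [5, 1]
  [1, 20],
and U^T v = (6, -6).
Solve U^T U · c = U^T v for the coefficients: c = (14/11, -4/11). The projection is proj_W(v) = U c.
Check: (v - proj_W(v)) · u_1 = 0  (should be 0).
Check: (v - proj_W(v)) · u_2 = 0  (should be 0).
Result: proj_W(v) = (12/11, -18/11, -12/11, 24/11).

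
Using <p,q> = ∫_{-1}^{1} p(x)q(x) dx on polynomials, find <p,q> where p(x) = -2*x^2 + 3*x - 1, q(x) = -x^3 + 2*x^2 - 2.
<p,q> = 38/15

Expand the product: p(x)·q(x) = 2*x^5 - 7*x^4 + 7*x^3 + 2*x^2 - 6*x + 2.
∫_{-1}^{1} of each monomial x^k gives [2/(k+1) if k even, 0 if k odd]. Integrating term-by-term (or equivalently evaluating the antiderivative F(x) = x^6/3 - 7*x^5/5 + 7*x^4/4 + 2*x^3/3 - 3*x^2 + 2*x at the endpoints):
  F(1) − F(−1) = 7/20 − (-131/60) = 38/15.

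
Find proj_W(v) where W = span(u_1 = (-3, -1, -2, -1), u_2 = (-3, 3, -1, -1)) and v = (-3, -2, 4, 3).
proj_W(v) = (24/73, -72/73, -4/73, 8/73)

Set up U = [u_1 | ... | u_2] ∈ R^(4×2). The projector onto W = col(U) is P = U (U^T U)^(-1) U^T.
Compute U^T U =
  [15, 9]
  [9, 20],
and U^T v = (0, -4).
Solve U^T U · c = U^T v for the coefficients: c = (12/73, -20/73). The projection is proj_W(v) = U c.
Check: (v - proj_W(v)) · u_1 = 0  (should be 0).
Check: (v - proj_W(v)) · u_2 = 0  (should be 0).
Result: proj_W(v) = (24/73, -72/73, -4/73, 8/73).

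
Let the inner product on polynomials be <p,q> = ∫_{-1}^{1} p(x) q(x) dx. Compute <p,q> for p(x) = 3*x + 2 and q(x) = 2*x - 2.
<p,q> = -4

Expand the product: p(x)·q(x) = 6*x^2 - 2*x - 4.
∫_{-1}^{1} of each monomial x^k gives [2/(k+1) if k even, 0 if k odd]. Integrating term-by-term (or equivalently evaluating the antiderivative F(x) = 2*x^3 - x^2 - 4*x at the endpoints):
  F(1) − F(−1) = -3 − (1) = -4.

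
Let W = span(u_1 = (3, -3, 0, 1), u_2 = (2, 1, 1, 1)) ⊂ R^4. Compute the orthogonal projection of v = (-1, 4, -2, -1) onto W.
proj_W(v) = (-2, 41/13, 5/13, -7/13)

Set up U = [u_1 | ... | u_2] ∈ R^(4×2). The projector onto W = col(U) is P = U (U^T U)^(-1) U^T.
Compute U^T U =
  [19, 4]
  [4, 7],
and U^T v = (-16, -1).
Solve U^T U · c = U^T v for the coefficients: c = (-12/13, 5/13). The projection is proj_W(v) = U c.
Check: (v - proj_W(v)) · u_1 = 0  (should be 0).
Check: (v - proj_W(v)) · u_2 = 0  (should be 0).
Result: proj_W(v) = (-2, 41/13, 5/13, -7/13).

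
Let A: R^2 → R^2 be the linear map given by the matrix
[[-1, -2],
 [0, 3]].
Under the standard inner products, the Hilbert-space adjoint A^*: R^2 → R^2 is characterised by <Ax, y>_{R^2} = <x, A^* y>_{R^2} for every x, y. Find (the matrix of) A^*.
A^* = A^T =
[[-1, 0],
 [-2, 3]]

For real matrices with standard dot products, the defining identity <Ax, y> = <x, A^* y> gives (Ax)^T y = x^T (A^*) y, i.e. x^T A^T y = x^T (A^*) y. Since this holds for all x, y, we must have A^* = A^T. Therefore
A^* =
[[-1, 0],
 [-2, 3]].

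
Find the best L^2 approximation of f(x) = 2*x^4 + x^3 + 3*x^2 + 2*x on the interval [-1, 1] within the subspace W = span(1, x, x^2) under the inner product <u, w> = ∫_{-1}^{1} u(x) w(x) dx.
g(x) = 33*x^2/7 + 13*x/5 - 6/35

The best approximation g ∈ W is the orthogonal projection of f onto W. Writing g = a_0 + a_1 x + a_2 x^2, the coefficients solve the normal equations G · a = b where
  G_{ij} = <φ_i, φ_j> and b_i = <f, φ_i>, with φ_0 = 1, φ_1 = x, φ_2 = x^2.
G =
  [2, 0, 2/3]
  [0, 2/3, 0]
  [2/3, 0, 2/5],
b = (14/5, 26/15, 62/35).
Solving gives a_0 = -6/35, a_1 = 13/5, a_2 = 33/7, so
  g(x) = 33*x^2/7 + 13*x/5 - 6/35.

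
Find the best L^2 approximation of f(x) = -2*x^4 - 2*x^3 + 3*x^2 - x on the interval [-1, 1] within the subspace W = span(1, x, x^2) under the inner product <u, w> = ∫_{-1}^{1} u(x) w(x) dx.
g(x) = 9*x^2/7 - 11*x/5 + 6/35

The best approximation g ∈ W is the orthogonal projection of f onto W. Writing g = a_0 + a_1 x + a_2 x^2, the coefficients solve the normal equations G · a = b where
  G_{ij} = <φ_i, φ_j> and b_i = <f, φ_i>, with φ_0 = 1, φ_1 = x, φ_2 = x^2.
G =
  [2, 0, 2/3]
  [0, 2/3, 0]
  [2/3, 0, 2/5],
b = (6/5, -22/15, 22/35).
Solving gives a_0 = 6/35, a_1 = -11/5, a_2 = 9/7, so
  g(x) = 9*x^2/7 - 11*x/5 + 6/35.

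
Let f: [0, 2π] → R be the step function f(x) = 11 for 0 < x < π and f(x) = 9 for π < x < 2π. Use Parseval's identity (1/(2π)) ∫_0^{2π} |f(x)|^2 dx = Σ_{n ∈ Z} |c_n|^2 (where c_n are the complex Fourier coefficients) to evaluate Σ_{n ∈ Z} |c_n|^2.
Σ |c_n|^2 = 101

Parseval equates the L^2 energy of f (normalised by 1/(2π)) with the ℓ^2 sum of its Fourier coefficients: (1/(2π)) ∫_0^{2π} |f|^2 = Σ |c_n|^2.
Compute the left side: (1/(2π)) [∫_0^π 11^2 dx + ∫_π^{2π} 9^2 dx] = (1/(2π)) · (121π + 81π) = (121 + 81)/2 = 101.
So Σ_{n ∈ Z} |c_n|^2 = 101.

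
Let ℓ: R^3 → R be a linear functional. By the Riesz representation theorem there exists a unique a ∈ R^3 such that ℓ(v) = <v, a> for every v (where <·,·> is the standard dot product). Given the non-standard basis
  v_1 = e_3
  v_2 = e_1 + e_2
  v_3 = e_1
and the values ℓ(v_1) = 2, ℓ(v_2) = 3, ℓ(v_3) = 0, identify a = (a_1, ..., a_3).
a = (0, 3, 2)

Write a = (a_1, ..., a_3) in the standard basis. For each basis vector v_i, ℓ(v_i) = <v_i, a> is a linear equation in the a_j's. Collect the n equations into a matrix system V a = ℓ, where row i of V is v_i (expressed in the standard basis). Since V is invertible (lower-triangular with 1s on the diagonal, up to permutation), solve by back-substitution:
  V =
[[0, 0, 1],
 [1, 1, 0],
 [1, 0, 0]]
  V a = (2, 3, 0)
Solving gives a = (0, 3, 2).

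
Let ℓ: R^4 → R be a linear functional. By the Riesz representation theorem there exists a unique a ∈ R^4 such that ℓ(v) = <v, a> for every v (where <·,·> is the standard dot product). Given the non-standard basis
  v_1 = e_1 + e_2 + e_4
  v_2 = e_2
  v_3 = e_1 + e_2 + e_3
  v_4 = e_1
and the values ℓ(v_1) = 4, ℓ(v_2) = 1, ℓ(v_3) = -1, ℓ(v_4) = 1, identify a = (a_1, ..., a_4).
a = (1, 1, -3, 2)

Write a = (a_1, ..., a_4) in the standard basis. For each basis vector v_i, ℓ(v_i) = <v_i, a> is a linear equation in the a_j's. Collect the n equations into a matrix system V a = ℓ, where row i of V is v_i (expressed in the standard basis). Since V is invertible (lower-triangular with 1s on the diagonal, up to permutation), solve by back-substitution:
  V =
[[1, 1, 0, 1],
 [0, 1, 0, 0],
 [1, 1, 1, 0],
 [1, 0, 0, 0]]
  V a = (4, 1, -1, 1)
Solving gives a = (1, 1, -3, 2).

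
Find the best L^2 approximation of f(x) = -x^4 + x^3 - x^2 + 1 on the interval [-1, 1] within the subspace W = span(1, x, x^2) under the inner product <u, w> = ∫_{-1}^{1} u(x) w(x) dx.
g(x) = -13*x^2/7 + 3*x/5 + 38/35

The best approximation g ∈ W is the orthogonal projection of f onto W. Writing g = a_0 + a_1 x + a_2 x^2, the coefficients solve the normal equations G · a = b where
  G_{ij} = <φ_i, φ_j> and b_i = <f, φ_i>, with φ_0 = 1, φ_1 = x, φ_2 = x^2.
G =
  [2, 0, 2/3]
  [0, 2/3, 0]
  [2/3, 0, 2/5],
b = (14/15, 2/5, -2/105).
Solving gives a_0 = 38/35, a_1 = 3/5, a_2 = -13/7, so
  g(x) = -13*x^2/7 + 3*x/5 + 38/35.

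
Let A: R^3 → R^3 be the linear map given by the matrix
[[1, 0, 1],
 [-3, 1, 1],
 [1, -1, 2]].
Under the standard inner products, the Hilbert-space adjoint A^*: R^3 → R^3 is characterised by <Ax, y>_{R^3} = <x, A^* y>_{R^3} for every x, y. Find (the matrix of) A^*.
A^* = A^T =
[[1, -3, 1],
 [0, 1, -1],
 [1, 1, 2]]

For real matrices with standard dot products, the defining identity <Ax, y> = <x, A^* y> gives (Ax)^T y = x^T (A^*) y, i.e. x^T A^T y = x^T (A^*) y. Since this holds for all x, y, we must have A^* = A^T. Therefore
A^* =
[[1, -3, 1],
 [0, 1, -1],
 [1, 1, 2]].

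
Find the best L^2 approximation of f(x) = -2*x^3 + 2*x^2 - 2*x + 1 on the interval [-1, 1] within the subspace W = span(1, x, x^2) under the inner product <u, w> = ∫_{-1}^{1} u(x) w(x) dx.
g(x) = 2*x^2 - 16*x/5 + 1

The best approximation g ∈ W is the orthogonal projection of f onto W. Writing g = a_0 + a_1 x + a_2 x^2, the coefficients solve the normal equations G · a = b where
  G_{ij} = <φ_i, φ_j> and b_i = <f, φ_i>, with φ_0 = 1, φ_1 = x, φ_2 = x^2.
G =
  [2, 0, 2/3]
  [0, 2/3, 0]
  [2/3, 0, 2/5],
b = (10/3, -32/15, 22/15).
Solving gives a_0 = 1, a_1 = -16/5, a_2 = 2, so
  g(x) = 2*x^2 - 16*x/5 + 1.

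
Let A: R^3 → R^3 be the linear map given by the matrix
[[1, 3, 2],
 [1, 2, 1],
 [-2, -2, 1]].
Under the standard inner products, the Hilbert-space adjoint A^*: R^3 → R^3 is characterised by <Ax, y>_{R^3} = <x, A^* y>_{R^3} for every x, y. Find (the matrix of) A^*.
A^* = A^T =
[[1, 1, -2],
 [3, 2, -2],
 [2, 1, 1]]

For real matrices with standard dot products, the defining identity <Ax, y> = <x, A^* y> gives (Ax)^T y = x^T (A^*) y, i.e. x^T A^T y = x^T (A^*) y. Since this holds for all x, y, we must have A^* = A^T. Therefore
A^* =
[[1, 1, -2],
 [3, 2, -2],
 [2, 1, 1]].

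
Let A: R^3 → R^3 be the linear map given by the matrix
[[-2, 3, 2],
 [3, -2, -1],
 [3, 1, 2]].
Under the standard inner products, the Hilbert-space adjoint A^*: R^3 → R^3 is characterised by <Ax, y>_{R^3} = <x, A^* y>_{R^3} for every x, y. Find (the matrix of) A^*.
A^* = A^T =
[[-2, 3, 3],
 [3, -2, 1],
 [2, -1, 2]]

For real matrices with standard dot products, the defining identity <Ax, y> = <x, A^* y> gives (Ax)^T y = x^T (A^*) y, i.e. x^T A^T y = x^T (A^*) y. Since this holds for all x, y, we must have A^* = A^T. Therefore
A^* =
[[-2, 3, 3],
 [3, -2, 1],
 [2, -1, 2]].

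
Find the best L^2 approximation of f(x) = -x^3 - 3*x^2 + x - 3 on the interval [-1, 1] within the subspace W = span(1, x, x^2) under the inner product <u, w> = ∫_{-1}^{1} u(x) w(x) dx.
g(x) = -3*x^2 + 2*x/5 - 3

The best approximation g ∈ W is the orthogonal projection of f onto W. Writing g = a_0 + a_1 x + a_2 x^2, the coefficients solve the normal equations G · a = b where
  G_{ij} = <φ_i, φ_j> and b_i = <f, φ_i>, with φ_0 = 1, φ_1 = x, φ_2 = x^2.
G =
  [2, 0, 2/3]
  [0, 2/3, 0]
  [2/3, 0, 2/5],
b = (-8, 4/15, -16/5).
Solving gives a_0 = -3, a_1 = 2/5, a_2 = -3, so
  g(x) = -3*x^2 + 2*x/5 - 3.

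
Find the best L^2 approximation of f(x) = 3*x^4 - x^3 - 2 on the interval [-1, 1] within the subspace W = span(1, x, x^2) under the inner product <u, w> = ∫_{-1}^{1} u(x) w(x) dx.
g(x) = 18*x^2/7 - 3*x/5 - 79/35

The best approximation g ∈ W is the orthogonal projection of f onto W. Writing g = a_0 + a_1 x + a_2 x^2, the coefficients solve the normal equations G · a = b where
  G_{ij} = <φ_i, φ_j> and b_i = <f, φ_i>, with φ_0 = 1, φ_1 = x, φ_2 = x^2.
G =
  [2, 0, 2/3]
  [0, 2/3, 0]
  [2/3, 0, 2/5],
b = (-14/5, -2/5, -10/21).
Solving gives a_0 = -79/35, a_1 = -3/5, a_2 = 18/7, so
  g(x) = 18*x^2/7 - 3*x/5 - 79/35.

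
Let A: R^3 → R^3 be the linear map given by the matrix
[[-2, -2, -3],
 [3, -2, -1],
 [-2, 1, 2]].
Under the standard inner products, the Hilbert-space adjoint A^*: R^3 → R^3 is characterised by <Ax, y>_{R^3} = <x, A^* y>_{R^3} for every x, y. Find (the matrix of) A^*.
A^* = A^T =
[[-2, 3, -2],
 [-2, -2, 1],
 [-3, -1, 2]]

For real matrices with standard dot products, the defining identity <Ax, y> = <x, A^* y> gives (Ax)^T y = x^T (A^*) y, i.e. x^T A^T y = x^T (A^*) y. Since this holds for all x, y, we must have A^* = A^T. Therefore
A^* =
[[-2, 3, -2],
 [-2, -2, 1],
 [-3, -1, 2]].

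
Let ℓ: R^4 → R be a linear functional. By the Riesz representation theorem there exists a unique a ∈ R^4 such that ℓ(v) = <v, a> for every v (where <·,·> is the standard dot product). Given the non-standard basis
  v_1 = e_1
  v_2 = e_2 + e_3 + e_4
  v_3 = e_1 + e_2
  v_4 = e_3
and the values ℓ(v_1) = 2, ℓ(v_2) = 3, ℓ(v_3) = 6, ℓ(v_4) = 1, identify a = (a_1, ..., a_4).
a = (2, 4, 1, -2)

Write a = (a_1, ..., a_4) in the standard basis. For each basis vector v_i, ℓ(v_i) = <v_i, a> is a linear equation in the a_j's. Collect the n equations into a matrix system V a = ℓ, where row i of V is v_i (expressed in the standard basis). Since V is invertible (lower-triangular with 1s on the diagonal, up to permutation), solve by back-substitution:
  V =
[[1, 0, 0, 0],
 [0, 1, 1, 1],
 [1, 1, 0, 0],
 [0, 0, 1, 0]]
  V a = (2, 3, 6, 1)
Solving gives a = (2, 4, 1, -2).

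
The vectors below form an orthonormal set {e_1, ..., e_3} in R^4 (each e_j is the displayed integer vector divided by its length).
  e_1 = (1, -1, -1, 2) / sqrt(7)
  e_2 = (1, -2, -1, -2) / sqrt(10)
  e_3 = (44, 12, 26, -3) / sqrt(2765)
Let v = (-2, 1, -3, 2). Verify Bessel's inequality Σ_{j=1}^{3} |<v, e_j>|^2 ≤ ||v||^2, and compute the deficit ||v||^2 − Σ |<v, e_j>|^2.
Σ |<v, e_j>|^2 = 2219/158; ||v||^2 = 18; deficit = 625/158

Write each e_j = u_j / sqrt(<u_j, u_j>) where u_j is the displayed integer vector. Then <v, e_j> = <v, u_j> / sqrt(<u_j, u_j>), so |<v, e_j>|^2 = <v, u_j>^2 / <u_j, u_j>.
Coefficients: <v, e_1> = 4/sqrt(7), <v, e_2> = -5/sqrt(10), <v, e_3> = -160/sqrt(2765).
Square and sum: Σ |<v, e_j>|^2 = 2219/158.
Compute ||v||^2 = v·v = 18.
Deficit = 18 − 2219/158 = 625/158 ≥ 0, confirming Bessel's inequality. (The deficit equals ||v − Σ <v,e_j> e_j||^2, the squared distance from v to span{e_j}.)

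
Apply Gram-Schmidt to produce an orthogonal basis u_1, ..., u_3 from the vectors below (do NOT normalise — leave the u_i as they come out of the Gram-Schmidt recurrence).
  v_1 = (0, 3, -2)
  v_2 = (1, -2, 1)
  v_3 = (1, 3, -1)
Orthogonal basis:
  u_1 = (0, 3, -2)
  u_2 = (1, -2/13, -3/13)
  u_3 = (2/7, 4/7, 6/7)

Apply the Gram-Schmidt recurrence
  u_1 = v_1
  u_i = v_i − Σ_{j<i} ((v_i · u_j) / (u_j · u_j)) · u_j.

Step by step this gives:
  u_1 = (0, 3, -2)
  u_2 = (1, -2/13, -3/13)
  u_3 = (2/7, 4/7, 6/7)

Orthogonality check:
  u_2 · u_1 = 0 (should be 0)
  u_3 · u_1 = 0 (should be 0)
  u_3 · u_2 = 0 (should be 0)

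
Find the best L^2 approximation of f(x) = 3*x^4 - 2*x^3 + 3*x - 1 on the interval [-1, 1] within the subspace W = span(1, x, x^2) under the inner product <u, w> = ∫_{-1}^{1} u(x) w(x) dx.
g(x) = 18*x^2/7 + 9*x/5 - 44/35

The best approximation g ∈ W is the orthogonal projection of f onto W. Writing g = a_0 + a_1 x + a_2 x^2, the coefficients solve the normal equations G · a = b where
  G_{ij} = <φ_i, φ_j> and b_i = <f, φ_i>, with φ_0 = 1, φ_1 = x, φ_2 = x^2.
G =
  [2, 0, 2/3]
  [0, 2/3, 0]
  [2/3, 0, 2/5],
b = (-4/5, 6/5, 4/21).
Solving gives a_0 = -44/35, a_1 = 9/5, a_2 = 18/7, so
  g(x) = 18*x^2/7 + 9*x/5 - 44/35.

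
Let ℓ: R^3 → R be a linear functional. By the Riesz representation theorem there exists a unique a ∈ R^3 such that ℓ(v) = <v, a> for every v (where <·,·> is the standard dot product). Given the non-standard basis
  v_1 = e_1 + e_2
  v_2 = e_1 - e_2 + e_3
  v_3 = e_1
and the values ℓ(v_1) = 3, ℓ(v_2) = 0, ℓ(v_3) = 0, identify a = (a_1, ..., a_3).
a = (0, 3, 3)

Write a = (a_1, ..., a_3) in the standard basis. For each basis vector v_i, ℓ(v_i) = <v_i, a> is a linear equation in the a_j's. Collect the n equations into a matrix system V a = ℓ, where row i of V is v_i (expressed in the standard basis). Since V is invertible (lower-triangular with 1s on the diagonal, up to permutation), solve by back-substitution:
  V =
[[1, 1, 0],
 [1, -1, 1],
 [1, 0, 0]]
  V a = (3, 0, 0)
Solving gives a = (0, 3, 3).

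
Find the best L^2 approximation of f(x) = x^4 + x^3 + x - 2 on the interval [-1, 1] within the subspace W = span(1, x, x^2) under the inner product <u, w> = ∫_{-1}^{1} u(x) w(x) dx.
g(x) = 6*x^2/7 + 8*x/5 - 73/35

The best approximation g ∈ W is the orthogonal projection of f onto W. Writing g = a_0 + a_1 x + a_2 x^2, the coefficients solve the normal equations G · a = b where
  G_{ij} = <φ_i, φ_j> and b_i = <f, φ_i>, with φ_0 = 1, φ_1 = x, φ_2 = x^2.
G =
  [2, 0, 2/3]
  [0, 2/3, 0]
  [2/3, 0, 2/5],
b = (-18/5, 16/15, -22/21).
Solving gives a_0 = -73/35, a_1 = 8/5, a_2 = 6/7, so
  g(x) = 6*x^2/7 + 8*x/5 - 73/35.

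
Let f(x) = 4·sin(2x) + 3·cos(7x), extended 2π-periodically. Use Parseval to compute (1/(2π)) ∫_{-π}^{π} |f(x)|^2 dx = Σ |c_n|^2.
Σ |c_n|^2 = 25/2

Expand |f|^2 and use orthogonality of {sin(nx), cos(mx)} on [-π, π]:
  ∫_{-π}^{π} sin(nx)^2 dx = π, ∫ cos(mx)^2 dx = π, and cross terms integrate to 0.
So ∫_{-π}^{π} f(x)^2 dx = 4^2 · π + 3^2 · π = (16 + 9)π.
Divide by 2π: (16 + 9)/2 = 25/2.
By Parseval, this equals Σ |c_n|^2.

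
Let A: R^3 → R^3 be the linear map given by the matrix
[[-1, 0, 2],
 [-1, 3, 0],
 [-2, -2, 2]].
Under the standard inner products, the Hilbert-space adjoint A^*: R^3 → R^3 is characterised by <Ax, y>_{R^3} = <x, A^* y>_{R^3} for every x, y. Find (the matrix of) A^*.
A^* = A^T =
[[-1, -1, -2],
 [0, 3, -2],
 [2, 0, 2]]

For real matrices with standard dot products, the defining identity <Ax, y> = <x, A^* y> gives (Ax)^T y = x^T (A^*) y, i.e. x^T A^T y = x^T (A^*) y. Since this holds for all x, y, we must have A^* = A^T. Therefore
A^* =
[[-1, -1, -2],
 [0, 3, -2],
 [2, 0, 2]].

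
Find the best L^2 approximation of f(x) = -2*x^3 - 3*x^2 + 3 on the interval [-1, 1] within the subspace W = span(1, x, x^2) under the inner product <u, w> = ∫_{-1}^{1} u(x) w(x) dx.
g(x) = -3*x^2 - 6*x/5 + 3

The best approximation g ∈ W is the orthogonal projection of f onto W. Writing g = a_0 + a_1 x + a_2 x^2, the coefficients solve the normal equations G · a = b where
  G_{ij} = <φ_i, φ_j> and b_i = <f, φ_i>, with φ_0 = 1, φ_1 = x, φ_2 = x^2.
G =
  [2, 0, 2/3]
  [0, 2/3, 0]
  [2/3, 0, 2/5],
b = (4, -4/5, 4/5).
Solving gives a_0 = 3, a_1 = -6/5, a_2 = -3, so
  g(x) = -3*x^2 - 6*x/5 + 3.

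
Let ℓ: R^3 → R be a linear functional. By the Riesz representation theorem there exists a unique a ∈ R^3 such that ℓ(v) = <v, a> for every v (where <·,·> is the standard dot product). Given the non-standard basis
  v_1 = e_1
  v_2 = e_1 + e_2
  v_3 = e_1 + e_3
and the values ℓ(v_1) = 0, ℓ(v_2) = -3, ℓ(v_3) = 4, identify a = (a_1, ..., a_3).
a = (0, -3, 4)

Write a = (a_1, ..., a_3) in the standard basis. For each basis vector v_i, ℓ(v_i) = <v_i, a> is a linear equation in the a_j's. Collect the n equations into a matrix system V a = ℓ, where row i of V is v_i (expressed in the standard basis). Since V is invertible (lower-triangular with 1s on the diagonal, up to permutation), solve by back-substitution:
  V =
[[1, 0, 0],
 [1, 1, 0],
 [1, 0, 1]]
  V a = (0, -3, 4)
Solving gives a = (0, -3, 4).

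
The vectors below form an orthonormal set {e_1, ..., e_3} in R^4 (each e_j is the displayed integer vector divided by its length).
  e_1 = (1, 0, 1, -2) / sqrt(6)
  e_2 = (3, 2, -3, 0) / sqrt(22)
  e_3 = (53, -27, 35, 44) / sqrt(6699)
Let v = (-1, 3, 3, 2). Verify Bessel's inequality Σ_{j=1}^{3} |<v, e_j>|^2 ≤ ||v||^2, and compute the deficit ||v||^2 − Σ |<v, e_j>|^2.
Σ |<v, e_j>|^2 = 573/203; ||v||^2 = 23; deficit = 4096/203

Write each e_j = u_j / sqrt(<u_j, u_j>) where u_j is the displayed integer vector. Then <v, e_j> = <v, u_j> / sqrt(<u_j, u_j>), so |<v, e_j>|^2 = <v, u_j>^2 / <u_j, u_j>.
Coefficients: <v, e_1> = -2/sqrt(6), <v, e_2> = -6/sqrt(22), <v, e_3> = 59/sqrt(6699).
Square and sum: Σ |<v, e_j>|^2 = 573/203.
Compute ||v||^2 = v·v = 23.
Deficit = 23 − 573/203 = 4096/203 ≥ 0, confirming Bessel's inequality. (The deficit equals ||v − Σ <v,e_j> e_j||^2, the squared distance from v to span{e_j}.)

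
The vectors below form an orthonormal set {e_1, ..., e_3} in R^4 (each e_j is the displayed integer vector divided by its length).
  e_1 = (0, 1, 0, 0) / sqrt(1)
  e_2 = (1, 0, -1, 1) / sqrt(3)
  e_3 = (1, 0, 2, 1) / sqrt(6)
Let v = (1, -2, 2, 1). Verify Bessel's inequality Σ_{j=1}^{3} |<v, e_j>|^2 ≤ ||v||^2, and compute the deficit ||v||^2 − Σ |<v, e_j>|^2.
Σ |<v, e_j>|^2 = 10; ||v||^2 = 10; deficit = 0

Write each e_j = u_j / sqrt(<u_j, u_j>) where u_j is the displayed integer vector. Then <v, e_j> = <v, u_j> / sqrt(<u_j, u_j>), so |<v, e_j>|^2 = <v, u_j>^2 / <u_j, u_j>.
Coefficients: <v, e_1> = -2/sqrt(1), <v, e_2> = 0/sqrt(3), <v, e_3> = 6/sqrt(6).
Square and sum: Σ |<v, e_j>|^2 = 10.
Compute ||v||^2 = v·v = 10.
Deficit = 10 − 10 = 0 ≥ 0, confirming Bessel's inequality. (The deficit equals ||v − Σ <v,e_j> e_j||^2, the squared distance from v to span{e_j}.)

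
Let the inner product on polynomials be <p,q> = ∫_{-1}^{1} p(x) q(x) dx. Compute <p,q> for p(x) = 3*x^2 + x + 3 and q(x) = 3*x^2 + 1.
<p,q> = 88/5

Expand the product: p(x)·q(x) = 9*x^4 + 3*x^3 + 12*x^2 + x + 3.
∫_{-1}^{1} of each monomial x^k gives [2/(k+1) if k even, 0 if k odd]. Integrating term-by-term (or equivalently evaluating the antiderivative F(x) = 9*x^5/5 + 3*x^4/4 + 4*x^3 + x^2/2 + 3*x at the endpoints):
  F(1) − F(−1) = 201/20 − (-151/20) = 88/5.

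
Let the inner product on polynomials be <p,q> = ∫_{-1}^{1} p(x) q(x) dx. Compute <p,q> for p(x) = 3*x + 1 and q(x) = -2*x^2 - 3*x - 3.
<p,q> = -40/3

Expand the product: p(x)·q(x) = -6*x^3 - 11*x^2 - 12*x - 3.
∫_{-1}^{1} of each monomial x^k gives [2/(k+1) if k even, 0 if k odd]. Integrating term-by-term (or equivalently evaluating the antiderivative F(x) = -3*x^4/2 - 11*x^3/3 - 6*x^2 - 3*x at the endpoints):
  F(1) − F(−1) = -85/6 − (-5/6) = -40/3.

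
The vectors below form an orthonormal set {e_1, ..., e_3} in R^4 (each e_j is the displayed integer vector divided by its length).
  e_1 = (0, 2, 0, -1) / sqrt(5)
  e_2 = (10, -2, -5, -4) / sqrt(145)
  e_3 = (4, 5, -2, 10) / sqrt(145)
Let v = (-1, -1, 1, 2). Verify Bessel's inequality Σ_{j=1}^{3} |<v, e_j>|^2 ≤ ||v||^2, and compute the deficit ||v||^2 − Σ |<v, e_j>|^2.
Σ |<v, e_j>|^2 = 34/5; ||v||^2 = 7; deficit = 1/5

Write each e_j = u_j / sqrt(<u_j, u_j>) where u_j is the displayed integer vector. Then <v, e_j> = <v, u_j> / sqrt(<u_j, u_j>), so |<v, e_j>|^2 = <v, u_j>^2 / <u_j, u_j>.
Coefficients: <v, e_1> = -4/sqrt(5), <v, e_2> = -21/sqrt(145), <v, e_3> = 9/sqrt(145).
Square and sum: Σ |<v, e_j>|^2 = 34/5.
Compute ||v||^2 = v·v = 7.
Deficit = 7 − 34/5 = 1/5 ≥ 0, confirming Bessel's inequality. (The deficit equals ||v − Σ <v,e_j> e_j||^2, the squared distance from v to span{e_j}.)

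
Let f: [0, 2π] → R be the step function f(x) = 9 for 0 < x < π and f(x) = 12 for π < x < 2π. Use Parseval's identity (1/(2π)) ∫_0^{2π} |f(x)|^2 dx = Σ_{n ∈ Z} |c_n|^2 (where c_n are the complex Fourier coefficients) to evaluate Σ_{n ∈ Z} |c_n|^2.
Σ |c_n|^2 = 225/2

Parseval equates the L^2 energy of f (normalised by 1/(2π)) with the ℓ^2 sum of its Fourier coefficients: (1/(2π)) ∫_0^{2π} |f|^2 = Σ |c_n|^2.
Compute the left side: (1/(2π)) [∫_0^π 9^2 dx + ∫_π^{2π} 12^2 dx] = (1/(2π)) · (81π + 144π) = (81 + 144)/2 = 225/2.
So Σ_{n ∈ Z} |c_n|^2 = 225/2.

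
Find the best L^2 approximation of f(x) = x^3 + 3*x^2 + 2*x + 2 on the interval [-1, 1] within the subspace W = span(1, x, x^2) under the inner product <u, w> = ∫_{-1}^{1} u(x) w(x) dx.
g(x) = 3*x^2 + 13*x/5 + 2

The best approximation g ∈ W is the orthogonal projection of f onto W. Writing g = a_0 + a_1 x + a_2 x^2, the coefficients solve the normal equations G · a = b where
  G_{ij} = <φ_i, φ_j> and b_i = <f, φ_i>, with φ_0 = 1, φ_1 = x, φ_2 = x^2.
G =
  [2, 0, 2/3]
  [0, 2/3, 0]
  [2/3, 0, 2/5],
b = (6, 26/15, 38/15).
Solving gives a_0 = 2, a_1 = 13/5, a_2 = 3, so
  g(x) = 3*x^2 + 13*x/5 + 2.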